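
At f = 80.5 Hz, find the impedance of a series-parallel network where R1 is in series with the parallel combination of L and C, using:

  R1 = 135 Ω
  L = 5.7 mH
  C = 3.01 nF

Step 1 — Angular frequency: ω = 2π·f = 2π·80.5 = 505.8 rad/s.
Step 2 — Component impedances:
  R1: Z = R = 135 Ω
  L: Z = jωL = j·505.8·0.0057 = 0 + j2.883 Ω
  C: Z = 1/(jωC) = -j/(ω·C) = 0 - j6.568e+05 Ω
Step 3 — Parallel branch: L || C = 1/(1/L + 1/C) = 0 + j2.883 Ω.
Step 4 — Series with R1: Z_total = R1 + (L || C) = 135 + j2.883 Ω = 135∠1.2° Ω.

Z = 135 + j2.883 Ω = 135∠1.2° Ω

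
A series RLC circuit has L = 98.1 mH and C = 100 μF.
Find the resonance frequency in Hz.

Step 1 — Resonance condition Im(Z)=0 gives ω₀ = 1/√(LC).
Step 2 — ω₀ = 1/√(0.0981·0.0001) = 319.3 rad/s.
Step 3 — f₀ = ω₀/(2π) = 50.81 Hz.

f₀ = 50.81 Hz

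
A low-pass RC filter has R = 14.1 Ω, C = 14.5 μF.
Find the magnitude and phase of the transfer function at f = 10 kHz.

Step 1 — Angular frequency: ω = 2π·1e+04 = 6.283e+04 rad/s.
Step 2 — Transfer function: H(jω) = 1/(1 + jωRC).
Step 3 — Denominator: 1 + jωRC = 1 + j·6.283e+04·14.1·1.45e-05 = 1 + j12.85.
Step 4 — H = 0.006023 - j0.07738.
Step 5 — Magnitude: |H| = 0.07761 (-22.2 dB); phase: φ = -85.5°.

|H| = 0.07761 (-22.2 dB), φ = -85.5°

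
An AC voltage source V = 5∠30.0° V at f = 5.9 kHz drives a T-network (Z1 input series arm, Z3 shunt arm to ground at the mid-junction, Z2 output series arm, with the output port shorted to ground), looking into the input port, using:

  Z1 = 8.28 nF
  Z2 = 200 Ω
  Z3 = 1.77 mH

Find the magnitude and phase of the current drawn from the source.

Step 1 — Angular frequency: ω = 2π·f = 2π·5900 = 3.707e+04 rad/s.
Step 2 — Component impedances:
  Z1: Z = 1/(jωC) = -j/(ω·C) = 0 - j3258 Ω
  Z2: Z = R = 200 Ω
  Z3: Z = jωL = j·3.707e+04·0.00177 = 0 + j65.62 Ω
Step 3 — With the output port shorted to ground, the output series arm Z2 runs from the junction to ground; the shunt arm Z3 also runs from the junction to ground. They appear in parallel: Z3 || Z2 = 19.43 + j59.24 Ω.
Step 4 — Series with input arm Z1: Z_in = Z1 + (Z3 || Z2) = 19.43 - j3199 Ω = 3199∠-89.7° Ω.
Step 5 — Source phasor: V = 5∠30.0° V = 4.33 + j2.5 V.
Step 6 — Ohm's law: I = V / Z_total = (4.33 + j2.5) / (19.43 - j3199) = -0.0007733 + j0.001358 A.
Step 7 — Convert to polar: |I| = 0.001563 A, ∠I = 119.7°.

I = 0.001563∠119.7° A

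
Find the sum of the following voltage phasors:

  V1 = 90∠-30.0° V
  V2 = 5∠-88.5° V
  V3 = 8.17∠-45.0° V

Step 1 — Convert each phasor to rectangular form:
  V1 = 90·(cos(-30.0°) + j·sin(-30.0°)) = 77.94 - j45 V
  V2 = 5·(cos(-88.5°) + j·sin(-88.5°)) = 0.1309 - j4.998 V
  V3 = 8.17·(cos(-45.0°) + j·sin(-45.0°)) = 5.777 - j5.777 V
Step 2 — Sum components: V_total = 83.85 - j55.78 V.
Step 3 — Convert to polar: |V_total| = 100.7 V, ∠V_total = -33.6°.

V_total = 100.7∠-33.6° V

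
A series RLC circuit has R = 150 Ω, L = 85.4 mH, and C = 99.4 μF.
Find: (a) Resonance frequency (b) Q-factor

Step 1 — Resonance condition Im(Z)=0 gives ω₀ = 1/√(LC).
Step 2 — ω₀ = 1/√(0.0854·9.94e-05) = 343.2 rad/s.
Step 3 — f₀ = ω₀/(2π) = 54.63 Hz.
Step 4 — Series Q: Q = ω₀L/R = 343.2·0.0854/150 = 0.1954.

(a) f₀ = 54.63 Hz  (b) Q = 0.1954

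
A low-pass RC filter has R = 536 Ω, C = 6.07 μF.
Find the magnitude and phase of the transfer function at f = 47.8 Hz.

Step 1 — Angular frequency: ω = 2π·47.8 = 300.3 rad/s.
Step 2 — Transfer function: H(jω) = 1/(1 + jωRC).
Step 3 — Denominator: 1 + jωRC = 1 + j·300.3·536·6.07e-06 = 1 + j0.9772.
Step 4 — H = 0.5116 - j0.4999.
Step 5 — Magnitude: |H| = 0.7152 (-2.9 dB); phase: φ = -44.3°.

|H| = 0.7152 (-2.9 dB), φ = -44.3°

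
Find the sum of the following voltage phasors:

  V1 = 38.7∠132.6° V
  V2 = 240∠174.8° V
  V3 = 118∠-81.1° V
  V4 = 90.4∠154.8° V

Step 1 — Convert each phasor to rectangular form:
  V1 = 38.7·(cos(132.6°) + j·sin(132.6°)) = -26.2 + j28.49 V
  V2 = 240·(cos(174.8°) + j·sin(174.8°)) = -239 + j21.75 V
  V3 = 118·(cos(-81.1°) + j·sin(-81.1°)) = 18.26 - j116.6 V
  V4 = 90.4·(cos(154.8°) + j·sin(154.8°)) = -81.8 + j38.49 V
Step 2 — Sum components: V_total = -328.7 - j27.85 V.
Step 3 — Convert to polar: |V_total| = 329.9 V, ∠V_total = -175.2°.

V_total = 329.9∠-175.2° V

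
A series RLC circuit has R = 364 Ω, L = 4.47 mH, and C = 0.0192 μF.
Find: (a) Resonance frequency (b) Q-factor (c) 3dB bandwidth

Step 1 — Resonance: ω₀ = 1/√(LC) = 1/√(0.00447·1.92e-08) = 1.079e+05 rad/s.
Step 2 — f₀ = ω₀/(2π) = 1.718e+04 Hz.
Step 3 — Series Q: Q = ω₀L/R = 1.079e+05·0.00447/364 = 1.326.
Step 4 — Bandwidth: Δω = ω₀/Q = 8.143e+04 rad/s; BW = Δω/(2π) = 1.296e+04 Hz.

(a) f₀ = 1.718e+04 Hz  (b) Q = 1.326  (c) BW = 1.296e+04 Hz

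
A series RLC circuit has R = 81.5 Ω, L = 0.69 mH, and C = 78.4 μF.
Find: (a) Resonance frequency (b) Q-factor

Step 1 — Resonance condition Im(Z)=0 gives ω₀ = 1/√(LC).
Step 2 — ω₀ = 1/√(0.00069·7.84e-05) = 4299 rad/s.
Step 3 — f₀ = ω₀/(2π) = 684.3 Hz.
Step 4 — Series Q: Q = ω₀L/R = 4299·0.00069/81.5 = 0.0364.

(a) f₀ = 684.3 Hz  (b) Q = 0.0364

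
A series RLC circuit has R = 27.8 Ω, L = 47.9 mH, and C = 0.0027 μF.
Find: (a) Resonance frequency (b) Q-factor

Step 1 — Resonance condition Im(Z)=0 gives ω₀ = 1/√(LC).
Step 2 — ω₀ = 1/√(0.0479·2.7e-09) = 8.793e+04 rad/s.
Step 3 — f₀ = ω₀/(2π) = 1.399e+04 Hz.
Step 4 — Series Q: Q = ω₀L/R = 8.793e+04·0.0479/27.8 = 151.5.

(a) f₀ = 1.399e+04 Hz  (b) Q = 151.5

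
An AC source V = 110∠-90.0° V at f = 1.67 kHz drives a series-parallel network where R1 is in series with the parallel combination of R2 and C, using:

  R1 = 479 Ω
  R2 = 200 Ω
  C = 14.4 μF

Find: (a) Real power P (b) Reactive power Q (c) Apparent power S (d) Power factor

Step 1 — Angular frequency: ω = 2π·f = 2π·1670 = 1.049e+04 rad/s.
Step 2 — Component impedances:
  R1: Z = R = 479 Ω
  R2: Z = R = 200 Ω
  C: Z = 1/(jωC) = -j/(ω·C) = 0 - j6.618 Ω
Step 3 — Parallel branch: R2 || C = 1/(1/R2 + 1/C) = 0.2188 - j6.611 Ω.
Step 4 — Series with R1: Z_total = R1 + (R2 || C) = 479.2 - j6.611 Ω = 479.3∠-0.8° Ω.
Step 5 — Source phasor: V = 110∠-90.0° V = 0 - j110 V.
Step 6 — Current: I = V / Z = 0.003166 - j0.2295 A = 0.2295∠-89.2° A.
Step 7 — Complex power: S = V·I* = 25.24 - j0.3483 VA.
Step 8 — Real power: P = Re(S) = 25.24 W.
Step 9 — Reactive power: Q = Im(S) = -0.3483 VAR.
Step 10 — Apparent power: |S| = 25.25 VA.
Step 11 — Power factor: PF = P/|S| = 0.9999 (leading).

(a) P = 25.24 W  (b) Q = -0.3483 VAR  (c) S = 25.25 VA  (d) PF = 0.9999 (leading)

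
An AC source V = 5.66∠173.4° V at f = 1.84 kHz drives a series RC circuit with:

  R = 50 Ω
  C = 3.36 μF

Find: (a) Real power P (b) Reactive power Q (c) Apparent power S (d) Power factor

Step 1 — Angular frequency: ω = 2π·f = 2π·1840 = 1.156e+04 rad/s.
Step 2 — Component impedances:
  R: Z = R = 50 Ω
  C: Z = 1/(jωC) = -j/(ω·C) = 0 - j25.74 Ω
Step 3 — Series combination: Z_total = R + C = 50 - j25.74 Ω = 56.24∠-27.2° Ω.
Step 4 — Source phasor: V = 5.66∠173.4° V = -5.622 + j0.6505 V.
Step 5 — Current: I = V / Z = -0.09418 - j0.03548 A = 0.1006∠-159.4° A.
Step 6 — Complex power: S = V·I* = 0.5065 - j0.2608 VA.
Step 7 — Real power: P = Re(S) = 0.5065 W.
Step 8 — Reactive power: Q = Im(S) = -0.2608 VAR.
Step 9 — Apparent power: |S| = 0.5696 VA.
Step 10 — Power factor: PF = P/|S| = 0.8891 (leading).

(a) P = 0.5065 W  (b) Q = -0.2608 VAR  (c) S = 0.5696 VA  (d) PF = 0.8891 (leading)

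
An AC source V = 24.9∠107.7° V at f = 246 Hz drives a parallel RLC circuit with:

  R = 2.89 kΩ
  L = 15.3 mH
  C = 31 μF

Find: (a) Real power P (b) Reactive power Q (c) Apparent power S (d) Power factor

Step 1 — Angular frequency: ω = 2π·f = 2π·246 = 1546 rad/s.
Step 2 — Component impedances:
  R: Z = R = 2890 Ω
  L: Z = jωL = j·1546·0.0153 = 0 + j23.65 Ω
  C: Z = 1/(jωC) = -j/(ω·C) = 0 - j20.87 Ω
Step 3 — Parallel combination: 1/Z_total = 1/R + 1/L + 1/C; Z_total = 10.88 - j177 Ω = 177.3∠-86.5° Ω.
Step 4 — Source phasor: V = 24.9∠107.7° V = -7.57 + j23.72 V.
Step 5 — Current: I = V / Z = -0.1362 - j0.03441 A = 0.1404∠-165.8° A.
Step 6 — Complex power: S = V·I* = 0.2145 - j3.491 VA.
Step 7 — Real power: P = Re(S) = 0.2145 W.
Step 8 — Reactive power: Q = Im(S) = -3.491 VAR.
Step 9 — Apparent power: |S| = 3.497 VA.
Step 10 — Power factor: PF = P/|S| = 0.06135 (leading).

(a) P = 0.2145 W  (b) Q = -3.491 VAR  (c) S = 3.497 VA  (d) PF = 0.06135 (leading)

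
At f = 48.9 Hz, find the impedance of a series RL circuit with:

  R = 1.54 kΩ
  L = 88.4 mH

Step 1 — Angular frequency: ω = 2π·f = 2π·48.9 = 307.2 rad/s.
Step 2 — Component impedances:
  R: Z = R = 1540 Ω
  L: Z = jωL = j·307.2·0.0884 = 0 + j27.16 Ω
Step 3 — Series combination: Z_total = R + L = 1540 + j27.16 Ω = 1540∠1.0° Ω.

Z = 1540 + j27.16 Ω = 1540∠1.0° Ω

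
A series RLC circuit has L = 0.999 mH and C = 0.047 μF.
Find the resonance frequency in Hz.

Step 1 — Resonance condition Im(Z)=0 gives ω₀ = 1/√(LC).
Step 2 — ω₀ = 1/√(0.000999·4.7e-08) = 1.459e+05 rad/s.
Step 3 — f₀ = ω₀/(2π) = 2.323e+04 Hz.

f₀ = 2.323e+04 Hz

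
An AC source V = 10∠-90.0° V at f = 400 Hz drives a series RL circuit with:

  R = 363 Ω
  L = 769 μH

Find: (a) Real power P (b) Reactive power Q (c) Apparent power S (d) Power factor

Step 1 — Angular frequency: ω = 2π·f = 2π·400 = 2513 rad/s.
Step 2 — Component impedances:
  R: Z = R = 363 Ω
  L: Z = jωL = j·2513·0.000769 = 0 + j1.933 Ω
Step 3 — Series combination: Z_total = R + L = 363 + j1.933 Ω = 363∠0.3° Ω.
Step 4 — Source phasor: V = 10∠-90.0° V = 0 - j10 V.
Step 5 — Current: I = V / Z = -0.0001467 - j0.02755 A = 0.02755∠-90.3° A.
Step 6 — Complex power: S = V·I* = 0.2755 + j0.001467 VA.
Step 7 — Real power: P = Re(S) = 0.2755 W.
Step 8 — Reactive power: Q = Im(S) = 0.001467 VAR.
Step 9 — Apparent power: |S| = 0.2755 VA.
Step 10 — Power factor: PF = P/|S| = 1 (lagging).

(a) P = 0.2755 W  (b) Q = 0.001467 VAR  (c) S = 0.2755 VA  (d) PF = 1 (lagging)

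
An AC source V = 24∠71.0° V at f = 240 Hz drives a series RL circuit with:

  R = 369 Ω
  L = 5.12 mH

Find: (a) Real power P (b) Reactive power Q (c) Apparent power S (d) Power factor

Step 1 — Angular frequency: ω = 2π·f = 2π·240 = 1508 rad/s.
Step 2 — Component impedances:
  R: Z = R = 369 Ω
  L: Z = jωL = j·1508·0.00512 = 0 + j7.721 Ω
Step 3 — Series combination: Z_total = R + L = 369 + j7.721 Ω = 369.1∠1.2° Ω.
Step 4 — Source phasor: V = 24∠71.0° V = 7.814 + j22.69 V.
Step 5 — Current: I = V / Z = 0.02245 + j0.06103 A = 0.06503∠69.8° A.
Step 6 — Complex power: S = V·I* = 1.56 + j0.03265 VA.
Step 7 — Real power: P = Re(S) = 1.56 W.
Step 8 — Reactive power: Q = Im(S) = 0.03265 VAR.
Step 9 — Apparent power: |S| = 1.561 VA.
Step 10 — Power factor: PF = P/|S| = 0.9998 (lagging).

(a) P = 1.56 W  (b) Q = 0.03265 VAR  (c) S = 1.561 VA  (d) PF = 0.9998 (lagging)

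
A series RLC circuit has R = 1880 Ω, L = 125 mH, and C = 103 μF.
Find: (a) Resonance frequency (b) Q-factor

Step 1 — Resonance condition Im(Z)=0 gives ω₀ = 1/√(LC).
Step 2 — ω₀ = 1/√(0.125·0.000103) = 278.7 rad/s.
Step 3 — f₀ = ω₀/(2π) = 44.36 Hz.
Step 4 — Series Q: Q = ω₀L/R = 278.7·0.125/1880 = 0.01853.

(a) f₀ = 44.36 Hz  (b) Q = 0.01853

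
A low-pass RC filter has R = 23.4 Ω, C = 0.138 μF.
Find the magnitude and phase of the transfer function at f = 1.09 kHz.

Step 1 — Angular frequency: ω = 2π·1090 = 6849 rad/s.
Step 2 — Transfer function: H(jω) = 1/(1 + jωRC).
Step 3 — Denominator: 1 + jωRC = 1 + j·6849·23.4·1.38e-07 = 1 + j0.02212.
Step 4 — H = 0.9995 - j0.0221.
Step 5 — Magnitude: |H| = 0.9998 (-0.0 dB); phase: φ = -1.3°.

|H| = 0.9998 (-0.0 dB), φ = -1.3°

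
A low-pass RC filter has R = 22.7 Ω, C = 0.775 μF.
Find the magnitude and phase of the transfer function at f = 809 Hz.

Step 1 — Angular frequency: ω = 2π·809 = 5083 rad/s.
Step 2 — Transfer function: H(jω) = 1/(1 + jωRC).
Step 3 — Denominator: 1 + jωRC = 1 + j·5083·22.7·7.75e-07 = 1 + j0.08942.
Step 4 — H = 0.9921 - j0.08871.
Step 5 — Magnitude: |H| = 0.996 (-0.0 dB); phase: φ = -5.1°.

|H| = 0.996 (-0.0 dB), φ = -5.1°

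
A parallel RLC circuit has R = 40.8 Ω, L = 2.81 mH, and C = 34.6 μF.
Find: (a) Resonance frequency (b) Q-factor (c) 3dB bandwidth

Step 1 — Resonance: ω₀ = 1/√(LC) = 1/√(0.00281·3.46e-05) = 3207 rad/s.
Step 2 — f₀ = ω₀/(2π) = 510.4 Hz.
Step 3 — Parallel Q: Q = R/(ω₀L) = 40.8/(3207·0.00281) = 4.527.
Step 4 — Bandwidth: Δω = ω₀/Q = 708.4 rad/s; BW = Δω/(2π) = 112.7 Hz.

(a) f₀ = 510.4 Hz  (b) Q = 4.527  (c) BW = 112.7 Hz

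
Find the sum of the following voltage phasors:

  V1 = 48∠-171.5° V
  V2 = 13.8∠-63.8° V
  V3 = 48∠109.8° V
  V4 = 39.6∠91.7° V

Step 1 — Convert each phasor to rectangular form:
  V1 = 48·(cos(-171.5°) + j·sin(-171.5°)) = -47.47 - j7.095 V
  V2 = 13.8·(cos(-63.8°) + j·sin(-63.8°)) = 6.093 - j12.38 V
  V3 = 48·(cos(109.8°) + j·sin(109.8°)) = -16.26 + j45.16 V
  V4 = 39.6·(cos(91.7°) + j·sin(91.7°)) = -1.175 + j39.58 V
Step 2 — Sum components: V_total = -58.81 + j65.27 V.
Step 3 — Convert to polar: |V_total| = 87.86 V, ∠V_total = 132.0°.

V_total = 87.86∠132.0° V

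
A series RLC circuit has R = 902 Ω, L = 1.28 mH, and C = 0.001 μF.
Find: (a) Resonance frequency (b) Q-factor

Step 1 — Resonance condition Im(Z)=0 gives ω₀ = 1/√(LC).
Step 2 — ω₀ = 1/√(0.00128·1e-09) = 8.839e+05 rad/s.
Step 3 — f₀ = ω₀/(2π) = 1.407e+05 Hz.
Step 4 — Series Q: Q = ω₀L/R = 8.839e+05·0.00128/902 = 1.254.

(a) f₀ = 1.407e+05 Hz  (b) Q = 1.254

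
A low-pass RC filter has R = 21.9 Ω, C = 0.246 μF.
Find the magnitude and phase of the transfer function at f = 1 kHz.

Step 1 — Angular frequency: ω = 2π·1000 = 6283 rad/s.
Step 2 — Transfer function: H(jω) = 1/(1 + jωRC).
Step 3 — Denominator: 1 + jωRC = 1 + j·6283·21.9·2.46e-07 = 1 + j0.03385.
Step 4 — H = 0.9989 - j0.03381.
Step 5 — Magnitude: |H| = 0.9994 (-0.0 dB); phase: φ = -1.9°.

|H| = 0.9994 (-0.0 dB), φ = -1.9°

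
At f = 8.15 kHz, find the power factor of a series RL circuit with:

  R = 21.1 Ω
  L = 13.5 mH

Step 1 — Angular frequency: ω = 2π·f = 2π·8150 = 5.121e+04 rad/s.
Step 2 — Component impedances:
  R: Z = R = 21.1 Ω
  L: Z = jωL = j·5.121e+04·0.0135 = 0 + j691.3 Ω
Step 3 — Series combination: Z_total = R + L = 21.1 + j691.3 Ω = 691.6∠88.3° Ω.
Step 4 — Power factor: PF = cos(φ) = Re(Z)/|Z| = 21.1/691.6 = 0.03051.
Step 5 — Type: Im(Z) = 691.3 ⇒ lagging (phase φ = 88.3°).

PF = 0.03051 (lagging, φ = 88.3°)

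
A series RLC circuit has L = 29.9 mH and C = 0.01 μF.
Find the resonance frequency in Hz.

Step 1 — Resonance condition Im(Z)=0 gives ω₀ = 1/√(LC).
Step 2 — ω₀ = 1/√(0.0299·1e-08) = 5.783e+04 rad/s.
Step 3 — f₀ = ω₀/(2π) = 9204 Hz.

f₀ = 9204 Hz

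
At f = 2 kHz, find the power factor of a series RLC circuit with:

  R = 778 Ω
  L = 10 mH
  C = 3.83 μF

Step 1 — Angular frequency: ω = 2π·f = 2π·2000 = 1.257e+04 rad/s.
Step 2 — Component impedances:
  R: Z = R = 778 Ω
  L: Z = jωL = j·1.257e+04·0.01 = 0 + j125.7 Ω
  C: Z = 1/(jωC) = -j/(ω·C) = 0 - j20.78 Ω
Step 3 — Series combination: Z_total = R + L + C = 778 + j104.9 Ω = 785∠7.7° Ω.
Step 4 — Power factor: PF = cos(φ) = Re(Z)/|Z| = 778/785.04 = 0.991.
Step 5 — Type: Im(Z) = 104.9 ⇒ lagging (phase φ = 7.7°).

PF = 0.991 (lagging, φ = 7.7°)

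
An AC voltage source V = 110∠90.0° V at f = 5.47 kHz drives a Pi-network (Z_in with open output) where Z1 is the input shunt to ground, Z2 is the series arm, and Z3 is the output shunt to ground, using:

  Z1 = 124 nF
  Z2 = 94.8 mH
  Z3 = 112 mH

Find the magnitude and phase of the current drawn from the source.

Step 1 — Angular frequency: ω = 2π·f = 2π·5470 = 3.437e+04 rad/s.
Step 2 — Component impedances:
  Z1: Z = 1/(jωC) = -j/(ω·C) = 0 - j234.6 Ω
  Z2: Z = jωL = j·3.437e+04·0.0948 = 0 + j3258 Ω
  Z3: Z = jωL = j·3.437e+04·0.112 = 0 + j3849 Ω
Step 3 — With open output, the series arm Z2 and the output shunt Z3 appear in series to ground: Z2 + Z3 = 0 + j7108 Ω.
Step 4 — Parallel with input shunt Z1: Z_in = Z1 || (Z2 + Z3) = 0 - j242.7 Ω = 242.7∠-90.0° Ω.
Step 5 — Source phasor: V = 110∠90.0° V = 0 + j110 V.
Step 6 — Ohm's law: I = V / Z_total = (0 + j110) / (0 - j242.7) = -0.4533 A.
Step 7 — Convert to polar: |I| = 0.4533 A, ∠I = 180.0°.

I = 0.4533∠180.0° A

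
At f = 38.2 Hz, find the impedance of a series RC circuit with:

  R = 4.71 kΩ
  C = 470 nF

Step 1 — Angular frequency: ω = 2π·f = 2π·38.2 = 240 rad/s.
Step 2 — Component impedances:
  R: Z = R = 4710 Ω
  C: Z = 1/(jωC) = -j/(ω·C) = 0 - j8865 Ω
Step 3 — Series combination: Z_total = R + C = 4710 - j8865 Ω = 1.004e+04∠-62.0° Ω.

Z = 4710 - j8865 Ω = 1.004e+04∠-62.0° Ω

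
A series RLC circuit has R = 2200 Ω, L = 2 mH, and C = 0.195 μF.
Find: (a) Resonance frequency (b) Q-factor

Step 1 — Resonance condition Im(Z)=0 gives ω₀ = 1/√(LC).
Step 2 — ω₀ = 1/√(0.002·1.95e-07) = 5.064e+04 rad/s.
Step 3 — f₀ = ω₀/(2π) = 8059 Hz.
Step 4 — Series Q: Q = ω₀L/R = 5.064e+04·0.002/2200 = 0.04603.

(a) f₀ = 8059 Hz  (b) Q = 0.04603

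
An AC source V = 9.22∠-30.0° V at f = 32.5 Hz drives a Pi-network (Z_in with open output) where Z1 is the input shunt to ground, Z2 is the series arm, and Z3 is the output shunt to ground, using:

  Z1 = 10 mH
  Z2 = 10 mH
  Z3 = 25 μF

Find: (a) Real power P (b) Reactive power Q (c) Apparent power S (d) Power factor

Step 1 — Angular frequency: ω = 2π·f = 2π·32.5 = 204.2 rad/s.
Step 2 — Component impedances:
  Z1: Z = jωL = j·204.2·0.01 = 0 + j2.042 Ω
  Z2: Z = jωL = j·204.2·0.01 = 0 + j2.042 Ω
  Z3: Z = 1/(jωC) = -j/(ω·C) = 0 - j195.9 Ω
Step 3 — With open output, the series arm Z2 and the output shunt Z3 appear in series to ground: Z2 + Z3 = 0 - j193.8 Ω.
Step 4 — Parallel with input shunt Z1: Z_in = Z1 || (Z2 + Z3) = 0 + j2.064 Ω = 2.064∠90.0° Ω.
Step 5 — Source phasor: V = 9.22∠-30.0° V = 7.985 - j4.61 V.
Step 6 — Current: I = V / Z = -2.234 - j3.869 A = 4.468∠-120.0° A.
Step 7 — Complex power: S = V·I* = 0 + j41.19 VA.
Step 8 — Real power: P = Re(S) = 0 W.
Step 9 — Reactive power: Q = Im(S) = 41.19 VAR.
Step 10 — Apparent power: |S| = 41.19 VA.
Step 11 — Power factor: PF = P/|S| = 0 (lagging).

(a) P = 0 W  (b) Q = 41.19 VAR  (c) S = 41.19 VA  (d) PF = 0 (lagging)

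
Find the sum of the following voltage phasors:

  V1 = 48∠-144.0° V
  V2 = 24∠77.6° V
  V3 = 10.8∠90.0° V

Step 1 — Convert each phasor to rectangular form:
  V1 = 48·(cos(-144.0°) + j·sin(-144.0°)) = -38.83 - j28.21 V
  V2 = 24·(cos(77.6°) + j·sin(77.6°)) = 5.154 + j23.44 V
  V3 = 10.8·(cos(90.0°) + j·sin(90.0°)) = 0 + j10.8 V
Step 2 — Sum components: V_total = -33.68 + j6.026 V.
Step 3 — Convert to polar: |V_total| = 34.21 V, ∠V_total = 169.9°.

V_total = 34.21∠169.9° V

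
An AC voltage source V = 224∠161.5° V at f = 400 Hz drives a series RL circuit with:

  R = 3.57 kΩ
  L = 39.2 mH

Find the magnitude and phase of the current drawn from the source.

Step 1 — Angular frequency: ω = 2π·f = 2π·400 = 2513 rad/s.
Step 2 — Component impedances:
  R: Z = R = 3570 Ω
  L: Z = jωL = j·2513·0.0392 = 0 + j98.52 Ω
Step 3 — Series combination: Z_total = R + L = 3570 + j98.52 Ω = 3571∠1.6° Ω.
Step 4 — Source phasor: V = 224∠161.5° V = -212.4 + j71.08 V.
Step 5 — Ohm's law: I = V / Z_total = (-212.4 + j71.08) / (3570 + j98.52) = -0.05891 + j0.02153 A.
Step 6 — Convert to polar: |I| = 0.06272 A, ∠I = 159.9°.

I = 0.06272∠159.9° A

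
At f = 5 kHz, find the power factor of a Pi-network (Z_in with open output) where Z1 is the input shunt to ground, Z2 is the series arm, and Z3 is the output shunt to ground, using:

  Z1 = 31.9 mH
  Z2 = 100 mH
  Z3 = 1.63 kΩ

Step 1 — Angular frequency: ω = 2π·f = 2π·5000 = 3.142e+04 rad/s.
Step 2 — Component impedances:
  Z1: Z = jωL = j·3.142e+04·0.0319 = 0 + j1002 Ω
  Z2: Z = jωL = j·3.142e+04·0.1 = 0 + j3142 Ω
  Z3: Z = R = 1630 Ω
Step 3 — With open output, the series arm Z2 and the output shunt Z3 appear in series to ground: Z2 + Z3 = 1630 + j3142 Ω.
Step 4 — Parallel with input shunt Z1: Z_in = Z1 || (Z2 + Z3) = 82.57 + j792.3 Ω = 796.6∠84.1° Ω.
Step 5 — Power factor: PF = cos(φ) = Re(Z)/|Z| = 82.57/796.6 = 0.1037.
Step 6 — Type: Im(Z) = 792.3 ⇒ lagging (phase φ = 84.1°).

PF = 0.1037 (lagging, φ = 84.1°)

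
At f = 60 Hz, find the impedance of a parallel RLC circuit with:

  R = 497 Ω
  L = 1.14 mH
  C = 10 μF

Step 1 — Angular frequency: ω = 2π·f = 2π·60 = 377 rad/s.
Step 2 — Component impedances:
  R: Z = R = 497 Ω
  L: Z = jωL = j·377·0.00114 = 0 + j0.4298 Ω
  C: Z = 1/(jωC) = -j/(ω·C) = 0 - j265.3 Ω
Step 3 — Parallel combination: 1/Z_total = 1/R + 1/L + 1/C; Z_total = 0.0003728 + j0.4305 Ω = 0.4305∠90.0° Ω.

Z = 0.0003728 + j0.4305 Ω = 0.4305∠90.0° Ω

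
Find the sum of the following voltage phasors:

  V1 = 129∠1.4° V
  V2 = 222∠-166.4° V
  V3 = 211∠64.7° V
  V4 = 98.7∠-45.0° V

Step 1 — Convert each phasor to rectangular form:
  V1 = 129·(cos(1.4°) + j·sin(1.4°)) = 129 + j3.152 V
  V2 = 222·(cos(-166.4°) + j·sin(-166.4°)) = -215.8 - j52.2 V
  V3 = 211·(cos(64.7°) + j·sin(64.7°)) = 90.17 + j190.8 V
  V4 = 98.7·(cos(-45.0°) + j·sin(-45.0°)) = 69.79 - j69.79 V
Step 2 — Sum components: V_total = 73.15 + j71.92 V.
Step 3 — Convert to polar: |V_total| = 102.6 V, ∠V_total = 44.5°.

V_total = 102.6∠44.5° V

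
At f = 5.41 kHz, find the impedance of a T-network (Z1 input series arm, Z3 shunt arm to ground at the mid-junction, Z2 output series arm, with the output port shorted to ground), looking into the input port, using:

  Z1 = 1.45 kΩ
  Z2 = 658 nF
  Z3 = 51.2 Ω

Step 1 — Angular frequency: ω = 2π·f = 2π·5410 = 3.399e+04 rad/s.
Step 2 — Component impedances:
  Z1: Z = R = 1450 Ω
  Z2: Z = 1/(jωC) = -j/(ω·C) = 0 - j44.71 Ω
  Z3: Z = R = 51.2 Ω
Step 3 — With the output port shorted to ground, the output series arm Z2 runs from the junction to ground; the shunt arm Z3 also runs from the junction to ground. They appear in parallel: Z3 || Z2 = 22.15 - j25.37 Ω.
Step 4 — Series with input arm Z1: Z_in = Z1 + (Z3 || Z2) = 1472 - j25.37 Ω = 1472∠-1.0° Ω.

Z = 1472 - j25.37 Ω = 1472∠-1.0° Ω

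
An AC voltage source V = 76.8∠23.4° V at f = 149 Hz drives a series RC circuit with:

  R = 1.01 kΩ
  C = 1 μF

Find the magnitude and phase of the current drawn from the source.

Step 1 — Angular frequency: ω = 2π·f = 2π·149 = 936.2 rad/s.
Step 2 — Component impedances:
  R: Z = R = 1010 Ω
  C: Z = 1/(jωC) = -j/(ω·C) = 0 - j1068 Ω
Step 3 — Series combination: Z_total = R + C = 1010 - j1068 Ω = 1470∠-46.6° Ω.
Step 4 — Source phasor: V = 76.8∠23.4° V = 70.48 + j30.5 V.
Step 5 — Ohm's law: I = V / Z_total = (70.48 + j30.5) / (1010 - j1068) = 0.01787 + j0.04909 A.
Step 6 — Convert to polar: |I| = 0.05224 A, ∠I = 70.0°.

I = 0.05224∠70.0° A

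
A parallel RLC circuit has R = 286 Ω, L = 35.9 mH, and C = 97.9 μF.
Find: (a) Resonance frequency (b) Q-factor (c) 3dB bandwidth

Step 1 — Resonance: ω₀ = 1/√(LC) = 1/√(0.0359·9.79e-05) = 533.4 rad/s.
Step 2 — f₀ = ω₀/(2π) = 84.89 Hz.
Step 3 — Parallel Q: Q = R/(ω₀L) = 286/(533.4·0.0359) = 14.94.
Step 4 — Bandwidth: Δω = ω₀/Q = 35.72 rad/s; BW = Δω/(2π) = 5.684 Hz.

(a) f₀ = 84.89 Hz  (b) Q = 14.94  (c) BW = 5.684 Hz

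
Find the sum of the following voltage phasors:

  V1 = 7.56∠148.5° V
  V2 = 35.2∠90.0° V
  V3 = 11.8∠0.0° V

Step 1 — Convert each phasor to rectangular form:
  V1 = 7.56·(cos(148.5°) + j·sin(148.5°)) = -6.446 + j3.95 V
  V2 = 35.2·(cos(90.0°) + j·sin(90.0°)) = 0 + j35.2 V
  V3 = 11.8·(cos(0.0°) + j·sin(0.0°)) = 11.8 V
Step 2 — Sum components: V_total = 5.354 + j39.15 V.
Step 3 — Convert to polar: |V_total| = 39.51 V, ∠V_total = 82.2°.

V_total = 39.51∠82.2° V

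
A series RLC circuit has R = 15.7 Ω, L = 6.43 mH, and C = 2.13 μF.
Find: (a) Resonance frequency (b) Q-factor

Step 1 — Resonance condition Im(Z)=0 gives ω₀ = 1/√(LC).
Step 2 — ω₀ = 1/√(0.00643·2.13e-06) = 8545 rad/s.
Step 3 — f₀ = ω₀/(2π) = 1360 Hz.
Step 4 — Series Q: Q = ω₀L/R = 8545·0.00643/15.7 = 3.5.

(a) f₀ = 1360 Hz  (b) Q = 3.5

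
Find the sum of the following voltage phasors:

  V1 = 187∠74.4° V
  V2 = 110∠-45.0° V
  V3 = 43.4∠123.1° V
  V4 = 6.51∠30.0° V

Step 1 — Convert each phasor to rectangular form:
  V1 = 187·(cos(74.4°) + j·sin(74.4°)) = 50.29 + j180.1 V
  V2 = 110·(cos(-45.0°) + j·sin(-45.0°)) = 77.78 - j77.78 V
  V3 = 43.4·(cos(123.1°) + j·sin(123.1°)) = -23.7 + j36.36 V
  V4 = 6.51·(cos(30.0°) + j·sin(30.0°)) = 5.638 + j3.255 V
Step 2 — Sum components: V_total = 110 + j141.9 V.
Step 3 — Convert to polar: |V_total| = 179.6 V, ∠V_total = 52.2°.

V_total = 179.6∠52.2° V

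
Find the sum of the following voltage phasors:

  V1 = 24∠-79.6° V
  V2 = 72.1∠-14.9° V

Step 1 — Convert each phasor to rectangular form:
  V1 = 24·(cos(-79.6°) + j·sin(-79.6°)) = 4.332 - j23.61 V
  V2 = 72.1·(cos(-14.9°) + j·sin(-14.9°)) = 69.68 - j18.54 V
Step 2 — Sum components: V_total = 74.01 - j42.14 V.
Step 3 — Convert to polar: |V_total| = 85.17 V, ∠V_total = -29.7°.

V_total = 85.17∠-29.7° V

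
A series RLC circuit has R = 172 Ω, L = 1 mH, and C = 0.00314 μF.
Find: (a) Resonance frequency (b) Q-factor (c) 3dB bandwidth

Step 1 — Resonance condition Im(Z)=0 gives ω₀ = 1/√(LC).
Step 2 — ω₀ = 1/√(0.001·3.14e-09) = 5.643e+05 rad/s.
Step 3 — f₀ = ω₀/(2π) = 8.982e+04 Hz.
Step 4 — Series Q: Q = ω₀L/R = 5.643e+05·0.001/172 = 3.281.
Step 5 — 3dB bandwidth: Δω = ω₀/Q = 1.72e+05 rad/s; BW = Δω/(2π) = 2.737e+04 Hz.

(a) f₀ = 8.982e+04 Hz  (b) Q = 3.281  (c) BW = 2.737e+04 Hz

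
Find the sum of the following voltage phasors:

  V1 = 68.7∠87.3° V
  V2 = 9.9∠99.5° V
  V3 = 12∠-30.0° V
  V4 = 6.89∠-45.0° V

Step 1 — Convert each phasor to rectangular form:
  V1 = 68.7·(cos(87.3°) + j·sin(87.3°)) = 3.236 + j68.62 V
  V2 = 9.9·(cos(99.5°) + j·sin(99.5°)) = -1.634 + j9.764 V
  V3 = 12·(cos(-30.0°) + j·sin(-30.0°)) = 10.39 - j6 V
  V4 = 6.89·(cos(-45.0°) + j·sin(-45.0°)) = 4.872 - j4.872 V
Step 2 — Sum components: V_total = 16.87 + j67.52 V.
Step 3 — Convert to polar: |V_total| = 69.59 V, ∠V_total = 76.0°.

V_total = 69.59∠76.0° V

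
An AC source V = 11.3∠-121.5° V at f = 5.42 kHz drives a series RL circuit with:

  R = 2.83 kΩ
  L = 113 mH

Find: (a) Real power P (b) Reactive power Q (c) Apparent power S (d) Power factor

Step 1 — Angular frequency: ω = 2π·f = 2π·5420 = 3.405e+04 rad/s.
Step 2 — Component impedances:
  R: Z = R = 2830 Ω
  L: Z = jωL = j·3.405e+04·0.113 = 0 + j3848 Ω
Step 3 — Series combination: Z_total = R + L = 2830 + j3848 Ω = 4777∠53.7° Ω.
Step 4 — Source phasor: V = 11.3∠-121.5° V = -5.904 - j9.635 V.
Step 5 — Current: I = V / Z = -0.002357 - j0.0001992 A = 0.002366∠-175.2° A.
Step 6 — Complex power: S = V·I* = 0.01584 + j0.02154 VA.
Step 7 — Real power: P = Re(S) = 0.01584 W.
Step 8 — Reactive power: Q = Im(S) = 0.02154 VAR.
Step 9 — Apparent power: |S| = 0.02673 VA.
Step 10 — Power factor: PF = P/|S| = 0.5925 (lagging).

(a) P = 0.01584 W  (b) Q = 0.02154 VAR  (c) S = 0.02673 VA  (d) PF = 0.5925 (lagging)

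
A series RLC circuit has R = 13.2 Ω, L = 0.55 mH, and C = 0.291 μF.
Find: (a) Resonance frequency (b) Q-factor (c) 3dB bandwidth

Step 1 — Resonance: ω₀ = 1/√(LC) = 1/√(0.00055·2.91e-07) = 7.904e+04 rad/s.
Step 2 — f₀ = ω₀/(2π) = 1.258e+04 Hz.
Step 3 — Series Q: Q = ω₀L/R = 7.904e+04·0.00055/13.2 = 3.294.
Step 4 — Bandwidth: Δω = ω₀/Q = 2.4e+04 rad/s; BW = Δω/(2π) = 3820 Hz.

(a) f₀ = 1.258e+04 Hz  (b) Q = 3.294  (c) BW = 3820 Hz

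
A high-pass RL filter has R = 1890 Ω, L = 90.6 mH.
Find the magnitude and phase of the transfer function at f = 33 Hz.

Step 1 — Angular frequency: ω = 2π·33 = 207.3 rad/s.
Step 2 — Transfer function: H(jω) = jωL/(R + jωL).
Step 3 — Numerator jωL = j·18.79; denominator R + jωL = 1890 + j18.79.
Step 4 — H = 9.878e-05 + j0.009938.
Step 5 — Magnitude: |H| = 0.009939 (-40.1 dB); phase: φ = 89.4°.

|H| = 0.009939 (-40.1 dB), φ = 89.4°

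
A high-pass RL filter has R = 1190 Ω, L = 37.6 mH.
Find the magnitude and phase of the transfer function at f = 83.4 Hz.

Step 1 — Angular frequency: ω = 2π·83.4 = 524 rad/s.
Step 2 — Transfer function: H(jω) = jωL/(R + jωL).
Step 3 — Numerator jωL = j·19.7; denominator R + jωL = 1190 + j19.7.
Step 4 — H = 0.0002741 + j0.01655.
Step 5 — Magnitude: |H| = 0.01655 (-35.6 dB); phase: φ = 89.1°.

|H| = 0.01655 (-35.6 dB), φ = 89.1°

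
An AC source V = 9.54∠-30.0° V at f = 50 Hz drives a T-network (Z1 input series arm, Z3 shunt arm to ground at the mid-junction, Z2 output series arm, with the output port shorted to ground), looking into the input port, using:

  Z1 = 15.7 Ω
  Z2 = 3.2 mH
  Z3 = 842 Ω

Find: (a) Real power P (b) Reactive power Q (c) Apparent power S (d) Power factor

Step 1 — Angular frequency: ω = 2π·f = 2π·50 = 314.2 rad/s.
Step 2 — Component impedances:
  Z1: Z = R = 15.7 Ω
  Z2: Z = jωL = j·314.2·0.0032 = 0 + j1.005 Ω
  Z3: Z = R = 842 Ω
Step 3 — With the output port shorted to ground, the output series arm Z2 runs from the junction to ground; the shunt arm Z3 also runs from the junction to ground. They appear in parallel: Z3 || Z2 = 0.0012 + j1.005 Ω.
Step 4 — Series with input arm Z1: Z_in = Z1 + (Z3 || Z2) = 15.7 + j1.005 Ω = 15.73∠3.7° Ω.
Step 5 — Source phasor: V = 9.54∠-30.0° V = 8.262 - j4.77 V.
Step 6 — Current: I = V / Z = 0.5047 - j0.3361 A = 0.6064∠-33.7° A.
Step 7 — Complex power: S = V·I* = 5.773 + j0.3696 VA.
Step 8 — Real power: P = Re(S) = 5.773 W.
Step 9 — Reactive power: Q = Im(S) = 0.3696 VAR.
Step 10 — Apparent power: |S| = 5.785 VA.
Step 11 — Power factor: PF = P/|S| = 0.998 (lagging).

(a) P = 5.773 W  (b) Q = 0.3696 VAR  (c) S = 5.785 VA  (d) PF = 0.998 (lagging)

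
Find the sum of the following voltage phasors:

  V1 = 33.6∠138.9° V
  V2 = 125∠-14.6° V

Step 1 — Convert each phasor to rectangular form:
  V1 = 33.6·(cos(138.9°) + j·sin(138.9°)) = -25.32 + j22.09 V
  V2 = 125·(cos(-14.6°) + j·sin(-14.6°)) = 121 - j31.51 V
Step 2 — Sum components: V_total = 95.64 - j9.421 V.
Step 3 — Convert to polar: |V_total| = 96.11 V, ∠V_total = -5.6°.

V_total = 96.11∠-5.6° V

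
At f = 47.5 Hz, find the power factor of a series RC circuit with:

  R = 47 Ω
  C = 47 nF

Step 1 — Angular frequency: ω = 2π·f = 2π·47.5 = 298.5 rad/s.
Step 2 — Component impedances:
  R: Z = R = 47 Ω
  C: Z = 1/(jωC) = -j/(ω·C) = 0 - j7.129e+04 Ω
Step 3 — Series combination: Z_total = R + C = 47 - j7.129e+04 Ω = 7.129e+04∠-90.0° Ω.
Step 4 — Power factor: PF = cos(φ) = Re(Z)/|Z| = 47/7.129e+04 = 0.0006593.
Step 5 — Type: Im(Z) = -7.129e+04 ⇒ leading (phase φ = -90.0°).

PF = 0.0006593 (leading, φ = -90.0°)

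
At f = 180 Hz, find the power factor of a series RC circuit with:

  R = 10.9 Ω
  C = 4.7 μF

Step 1 — Angular frequency: ω = 2π·f = 2π·180 = 1131 rad/s.
Step 2 — Component impedances:
  R: Z = R = 10.9 Ω
  C: Z = 1/(jωC) = -j/(ω·C) = 0 - j188.1 Ω
Step 3 — Series combination: Z_total = R + C = 10.9 - j188.1 Ω = 188.4∠-86.7° Ω.
Step 4 — Power factor: PF = cos(φ) = Re(Z)/|Z| = 10.9/188.44 = 0.05784.
Step 5 — Type: Im(Z) = -188.1 ⇒ leading (phase φ = -86.7°).

PF = 0.05784 (leading, φ = -86.7°)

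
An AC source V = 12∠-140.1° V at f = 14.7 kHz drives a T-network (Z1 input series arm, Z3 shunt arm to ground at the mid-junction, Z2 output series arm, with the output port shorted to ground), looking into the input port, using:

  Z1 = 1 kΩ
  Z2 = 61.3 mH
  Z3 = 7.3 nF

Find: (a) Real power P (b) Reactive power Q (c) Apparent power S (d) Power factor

Step 1 — Angular frequency: ω = 2π·f = 2π·1.47e+04 = 9.236e+04 rad/s.
Step 2 — Component impedances:
  Z1: Z = R = 1000 Ω
  Z2: Z = jωL = j·9.236e+04·0.0613 = 0 + j5662 Ω
  Z3: Z = 1/(jωC) = -j/(ω·C) = 0 - j1483 Ω
Step 3 — With the output port shorted to ground, the output series arm Z2 runs from the junction to ground; the shunt arm Z3 also runs from the junction to ground. They appear in parallel: Z3 || Z2 = 0 - j2010 Ω.
Step 4 — Series with input arm Z1: Z_in = Z1 + (Z3 || Z2) = 1000 - j2010 Ω = 2245∠-63.5° Ω.
Step 5 — Source phasor: V = 12∠-140.1° V = -9.206 - j7.697 V.
Step 6 — Current: I = V / Z = 0.001243 - j0.0052 A = 0.005346∠-76.6° A.
Step 7 — Complex power: S = V·I* = 0.02858 - j0.05744 VA.
Step 8 — Real power: P = Re(S) = 0.02858 W.
Step 9 — Reactive power: Q = Im(S) = -0.05744 VAR.
Step 10 — Apparent power: |S| = 0.06415 VA.
Step 11 — Power factor: PF = P/|S| = 0.4455 (leading).

(a) P = 0.02858 W  (b) Q = -0.05744 VAR  (c) S = 0.06415 VA  (d) PF = 0.4455 (leading)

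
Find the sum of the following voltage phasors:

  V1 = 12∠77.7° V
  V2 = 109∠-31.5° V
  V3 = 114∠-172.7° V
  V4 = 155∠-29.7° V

Step 1 — Convert each phasor to rectangular form:
  V1 = 12·(cos(77.7°) + j·sin(77.7°)) = 2.556 + j11.72 V
  V2 = 109·(cos(-31.5°) + j·sin(-31.5°)) = 92.94 - j56.95 V
  V3 = 114·(cos(-172.7°) + j·sin(-172.7°)) = -113.1 - j14.49 V
  V4 = 155·(cos(-29.7°) + j·sin(-29.7°)) = 134.6 - j76.8 V
Step 2 — Sum components: V_total = 117.1 - j136.5 V.
Step 3 — Convert to polar: |V_total| = 179.8 V, ∠V_total = -49.4°.

V_total = 179.8∠-49.4° V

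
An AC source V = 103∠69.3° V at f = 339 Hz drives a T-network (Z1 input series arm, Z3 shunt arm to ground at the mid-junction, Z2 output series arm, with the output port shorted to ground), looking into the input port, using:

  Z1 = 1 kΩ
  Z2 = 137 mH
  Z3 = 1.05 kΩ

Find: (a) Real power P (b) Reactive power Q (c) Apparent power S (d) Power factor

Step 1 — Angular frequency: ω = 2π·f = 2π·339 = 2130 rad/s.
Step 2 — Component impedances:
  Z1: Z = R = 1000 Ω
  Z2: Z = jωL = j·2130·0.137 = 0 + j291.8 Ω
  Z3: Z = R = 1050 Ω
Step 3 — With the output port shorted to ground, the output series arm Z2 runs from the junction to ground; the shunt arm Z3 also runs from the junction to ground. They appear in parallel: Z3 || Z2 = 75.28 + j270.9 Ω.
Step 4 — Series with input arm Z1: Z_in = Z1 + (Z3 || Z2) = 1075 + j270.9 Ω = 1109∠14.1° Ω.
Step 5 — Source phasor: V = 103∠69.3° V = 36.41 + j96.35 V.
Step 6 — Current: I = V / Z = 0.05306 + j0.07624 A = 0.09289∠55.2° A.
Step 7 — Complex power: S = V·I* = 9.277 + j2.337 VA.
Step 8 — Real power: P = Re(S) = 9.277 W.
Step 9 — Reactive power: Q = Im(S) = 2.337 VAR.
Step 10 — Apparent power: |S| = 9.567 VA.
Step 11 — Power factor: PF = P/|S| = 0.9697 (lagging).

(a) P = 9.277 W  (b) Q = 2.337 VAR  (c) S = 9.567 VA  (d) PF = 0.9697 (lagging)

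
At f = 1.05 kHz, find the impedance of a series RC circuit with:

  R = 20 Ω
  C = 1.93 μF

Step 1 — Angular frequency: ω = 2π·f = 2π·1050 = 6597 rad/s.
Step 2 — Component impedances:
  R: Z = R = 20 Ω
  C: Z = 1/(jωC) = -j/(ω·C) = 0 - j78.54 Ω
Step 3 — Series combination: Z_total = R + C = 20 - j78.54 Ω = 81.04∠-75.7° Ω.

Z = 20 - j78.54 Ω = 81.04∠-75.7° Ω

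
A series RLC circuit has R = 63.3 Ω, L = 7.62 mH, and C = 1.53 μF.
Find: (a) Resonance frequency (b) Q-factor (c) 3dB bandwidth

Step 1 — Resonance condition Im(Z)=0 gives ω₀ = 1/√(LC).
Step 2 — ω₀ = 1/√(0.00762·1.53e-06) = 9261 rad/s.
Step 3 — f₀ = ω₀/(2π) = 1474 Hz.
Step 4 — Series Q: Q = ω₀L/R = 9261·0.00762/63.3 = 1.115.
Step 5 — 3dB bandwidth: Δω = ω₀/Q = 8307 rad/s; BW = Δω/(2π) = 1322 Hz.

(a) f₀ = 1474 Hz  (b) Q = 1.115  (c) BW = 1322 Hz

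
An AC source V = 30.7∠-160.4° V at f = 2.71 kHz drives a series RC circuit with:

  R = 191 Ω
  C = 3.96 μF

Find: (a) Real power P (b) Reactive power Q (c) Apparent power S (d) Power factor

Step 1 — Angular frequency: ω = 2π·f = 2π·2710 = 1.703e+04 rad/s.
Step 2 — Component impedances:
  R: Z = R = 191 Ω
  C: Z = 1/(jωC) = -j/(ω·C) = 0 - j14.83 Ω
Step 3 — Series combination: Z_total = R + C = 191 - j14.83 Ω = 191.6∠-4.4° Ω.
Step 4 — Source phasor: V = 30.7∠-160.4° V = -28.92 - j10.3 V.
Step 5 — Current: I = V / Z = -0.1464 - j0.06528 A = 0.1603∠-156.0° A.
Step 6 — Complex power: S = V·I* = 4.905 - j0.3809 VA.
Step 7 — Real power: P = Re(S) = 4.905 W.
Step 8 — Reactive power: Q = Im(S) = -0.3809 VAR.
Step 9 — Apparent power: |S| = 4.92 VA.
Step 10 — Power factor: PF = P/|S| = 0.997 (leading).

(a) P = 4.905 W  (b) Q = -0.3809 VAR  (c) S = 4.92 VA  (d) PF = 0.997 (leading)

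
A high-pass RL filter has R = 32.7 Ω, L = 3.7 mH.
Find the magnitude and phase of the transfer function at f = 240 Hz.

Step 1 — Angular frequency: ω = 2π·240 = 1508 rad/s.
Step 2 — Transfer function: H(jω) = jωL/(R + jωL).
Step 3 — Numerator jωL = j·5.579; denominator R + jωL = 32.7 + j5.579.
Step 4 — H = 0.02829 + j0.1658.
Step 5 — Magnitude: |H| = 0.1682 (-15.5 dB); phase: φ = 80.3°.

|H| = 0.1682 (-15.5 dB), φ = 80.3°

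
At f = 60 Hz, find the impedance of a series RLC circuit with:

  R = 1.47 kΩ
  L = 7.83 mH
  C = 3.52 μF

Step 1 — Angular frequency: ω = 2π·f = 2π·60 = 377 rad/s.
Step 2 — Component impedances:
  R: Z = R = 1470 Ω
  L: Z = jωL = j·377·0.00783 = 0 + j2.952 Ω
  C: Z = 1/(jωC) = -j/(ω·C) = 0 - j753.6 Ω
Step 3 — Series combination: Z_total = R + L + C = 1470 - j750.6 Ω = 1651∠-27.1° Ω.

Z = 1470 - j750.6 Ω = 1651∠-27.1° Ω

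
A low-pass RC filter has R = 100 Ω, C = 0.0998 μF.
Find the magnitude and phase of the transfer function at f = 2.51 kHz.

Step 1 — Angular frequency: ω = 2π·2510 = 1.577e+04 rad/s.
Step 2 — Transfer function: H(jω) = 1/(1 + jωRC).
Step 3 — Denominator: 1 + jωRC = 1 + j·1.577e+04·100·9.98e-08 = 1 + j0.1574.
Step 4 — H = 0.9758 - j0.1536.
Step 5 — Magnitude: |H| = 0.9878 (-0.1 dB); phase: φ = -8.9°.

|H| = 0.9878 (-0.1 dB), φ = -8.9°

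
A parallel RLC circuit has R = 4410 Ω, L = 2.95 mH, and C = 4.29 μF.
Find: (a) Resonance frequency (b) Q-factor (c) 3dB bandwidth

Step 1 — Resonance: ω₀ = 1/√(LC) = 1/√(0.00295·4.29e-06) = 8889 rad/s.
Step 2 — f₀ = ω₀/(2π) = 1415 Hz.
Step 3 — Parallel Q: Q = R/(ω₀L) = 4410/(8889·0.00295) = 168.2.
Step 4 — Bandwidth: Δω = ω₀/Q = 52.86 rad/s; BW = Δω/(2π) = 8.412 Hz.

(a) f₀ = 1415 Hz  (b) Q = 168.2  (c) BW = 8.412 Hz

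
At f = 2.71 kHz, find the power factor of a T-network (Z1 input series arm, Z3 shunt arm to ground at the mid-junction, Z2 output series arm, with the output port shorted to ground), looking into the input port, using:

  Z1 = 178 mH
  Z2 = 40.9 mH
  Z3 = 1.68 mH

Step 1 — Angular frequency: ω = 2π·f = 2π·2710 = 1.703e+04 rad/s.
Step 2 — Component impedances:
  Z1: Z = jωL = j·1.703e+04·0.178 = 0 + j3031 Ω
  Z2: Z = jωL = j·1.703e+04·0.0409 = 0 + j696.4 Ω
  Z3: Z = jωL = j·1.703e+04·0.00168 = 0 + j28.61 Ω
Step 3 — With the output port shorted to ground, the output series arm Z2 runs from the junction to ground; the shunt arm Z3 also runs from the junction to ground. They appear in parallel: Z3 || Z2 = 0 + j27.48 Ω.
Step 4 — Series with input arm Z1: Z_in = Z1 + (Z3 || Z2) = 0 + j3058 Ω = 3058∠90.0° Ω.
Step 5 — Power factor: PF = cos(φ) = Re(Z)/|Z| = 0/3058 = 0.
Step 6 — Type: Im(Z) = 3058 ⇒ lagging (phase φ = 90.0°).

PF = 0 (lagging, φ = 90.0°)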